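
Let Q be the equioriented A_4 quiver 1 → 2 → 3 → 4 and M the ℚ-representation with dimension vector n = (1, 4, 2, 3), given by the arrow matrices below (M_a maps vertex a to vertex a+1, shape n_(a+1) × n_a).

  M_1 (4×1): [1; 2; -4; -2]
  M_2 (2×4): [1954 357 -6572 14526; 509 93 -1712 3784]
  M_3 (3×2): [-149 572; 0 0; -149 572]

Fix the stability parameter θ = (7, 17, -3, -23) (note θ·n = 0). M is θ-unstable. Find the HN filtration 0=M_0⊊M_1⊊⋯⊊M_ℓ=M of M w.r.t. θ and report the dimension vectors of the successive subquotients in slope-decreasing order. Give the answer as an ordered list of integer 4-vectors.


Interval decomposition of M: I[1,4], I[2,2]^2, I[2,3], I[4,4]^2.
HN type (ℓ=4): μ^(1)=17; μ^(2)=7; μ^(3)=-1/2; μ^(4)=-23

((0, 2, 0, 0); (0, 1, 1, 0); (1, 1, 1, 1); (0, 0, 0, 2))


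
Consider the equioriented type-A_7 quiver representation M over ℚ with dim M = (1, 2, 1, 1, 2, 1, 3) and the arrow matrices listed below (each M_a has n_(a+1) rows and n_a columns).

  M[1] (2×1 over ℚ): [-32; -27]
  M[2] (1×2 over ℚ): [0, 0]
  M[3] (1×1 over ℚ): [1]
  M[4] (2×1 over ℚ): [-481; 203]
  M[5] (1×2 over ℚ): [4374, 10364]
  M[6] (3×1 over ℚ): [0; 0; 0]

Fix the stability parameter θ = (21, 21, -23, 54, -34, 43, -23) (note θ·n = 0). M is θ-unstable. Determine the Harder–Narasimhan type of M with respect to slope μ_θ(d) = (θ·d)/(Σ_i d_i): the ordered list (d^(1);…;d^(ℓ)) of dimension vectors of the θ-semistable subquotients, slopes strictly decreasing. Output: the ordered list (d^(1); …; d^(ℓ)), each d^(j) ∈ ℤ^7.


Interval decomposition of M: I[1,2], I[2,2], I[3,6], I[5,5], I[7,7]^3.
HN type (ℓ=5): μ^(1)=43; μ^(2)=21; μ^(3)=10; μ^(4)=-23; μ^(5)=-34

((0, 0, 0, 0, 0, 1, 0); (1, 2, 0, 0, 0, 0, 0); (0, 0, 0, 1, 1, 0, 0); (0, 0, 1, 0, 0, 0, 3); (0, 0, 0, 0, 1, 0, 0))


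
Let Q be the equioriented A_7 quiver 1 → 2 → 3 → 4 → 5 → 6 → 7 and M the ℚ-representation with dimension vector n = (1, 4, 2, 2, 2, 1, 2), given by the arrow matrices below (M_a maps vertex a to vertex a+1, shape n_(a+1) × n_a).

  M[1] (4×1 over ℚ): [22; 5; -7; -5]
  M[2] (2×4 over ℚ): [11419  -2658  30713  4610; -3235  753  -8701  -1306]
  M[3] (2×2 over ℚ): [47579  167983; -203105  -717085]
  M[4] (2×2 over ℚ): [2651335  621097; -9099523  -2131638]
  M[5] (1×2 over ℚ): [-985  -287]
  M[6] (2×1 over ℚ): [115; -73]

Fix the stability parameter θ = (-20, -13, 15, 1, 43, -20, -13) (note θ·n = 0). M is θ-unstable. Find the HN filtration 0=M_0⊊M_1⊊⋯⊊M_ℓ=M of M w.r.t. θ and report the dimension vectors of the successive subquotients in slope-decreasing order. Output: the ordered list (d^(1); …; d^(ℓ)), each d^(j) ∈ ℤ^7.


Interval decomposition of M: I[1,7], I[2,2]^2, I[2,3], I[4,5], I[7,7].
HN type (ℓ=6): μ^(1)=43; μ^(2)=15; μ^(3)=26/5; μ^(4)=1; μ^(5)=-13; μ^(6)=-20

((0, 0, 0, 0, 1, 0, 0); (0, 0, 1, 0, 0, 0, 0); (0, 0, 1, 1, 1, 1, 1); (0, 0, 0, 1, 0, 0, 0); (0, 4, 0, 0, 0, 0, 1); (1, 0, 0, 0, 0, 0, 0))


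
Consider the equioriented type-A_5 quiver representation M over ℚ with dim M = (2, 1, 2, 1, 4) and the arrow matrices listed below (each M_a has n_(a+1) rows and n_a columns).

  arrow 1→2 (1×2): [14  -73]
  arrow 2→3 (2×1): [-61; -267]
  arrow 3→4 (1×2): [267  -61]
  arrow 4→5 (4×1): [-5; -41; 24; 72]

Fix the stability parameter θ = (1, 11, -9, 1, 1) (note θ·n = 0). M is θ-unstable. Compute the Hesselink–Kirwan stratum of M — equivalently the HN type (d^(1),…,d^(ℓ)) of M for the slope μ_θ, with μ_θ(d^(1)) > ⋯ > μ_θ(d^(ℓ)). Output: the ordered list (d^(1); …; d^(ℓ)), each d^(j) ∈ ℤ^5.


Barcode: M ≅ I[1,1], I[1,3], I[3,5], I[5,5]^3. HN layers by μ_θ (2 steps, strictly decreasing):
  μ^(1)=1; μ^(2)=-9

((2, 1, 1, 1, 4); (0, 0, 1, 0, 0))


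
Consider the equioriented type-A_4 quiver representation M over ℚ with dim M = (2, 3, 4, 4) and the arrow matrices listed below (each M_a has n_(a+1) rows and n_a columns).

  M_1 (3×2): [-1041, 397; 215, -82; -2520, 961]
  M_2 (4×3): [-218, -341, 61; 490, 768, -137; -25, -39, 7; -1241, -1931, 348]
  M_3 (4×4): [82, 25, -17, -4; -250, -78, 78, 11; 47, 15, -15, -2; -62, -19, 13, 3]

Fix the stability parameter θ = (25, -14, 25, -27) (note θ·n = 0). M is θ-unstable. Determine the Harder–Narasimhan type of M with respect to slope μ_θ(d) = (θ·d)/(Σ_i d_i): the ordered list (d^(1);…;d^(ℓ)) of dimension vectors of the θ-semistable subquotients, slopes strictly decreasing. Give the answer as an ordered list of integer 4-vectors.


Barcode: M ≅ I[1,4]^2, I[2,4], I[3,4]. HN layers by μ_θ (3 steps, strictly decreasing):
  μ^(1)=9/4; μ^(2)=-1; μ^(3)=-14

((2, 2, 2, 2); (0, 0, 2, 2); (0, 1, 0, 0))


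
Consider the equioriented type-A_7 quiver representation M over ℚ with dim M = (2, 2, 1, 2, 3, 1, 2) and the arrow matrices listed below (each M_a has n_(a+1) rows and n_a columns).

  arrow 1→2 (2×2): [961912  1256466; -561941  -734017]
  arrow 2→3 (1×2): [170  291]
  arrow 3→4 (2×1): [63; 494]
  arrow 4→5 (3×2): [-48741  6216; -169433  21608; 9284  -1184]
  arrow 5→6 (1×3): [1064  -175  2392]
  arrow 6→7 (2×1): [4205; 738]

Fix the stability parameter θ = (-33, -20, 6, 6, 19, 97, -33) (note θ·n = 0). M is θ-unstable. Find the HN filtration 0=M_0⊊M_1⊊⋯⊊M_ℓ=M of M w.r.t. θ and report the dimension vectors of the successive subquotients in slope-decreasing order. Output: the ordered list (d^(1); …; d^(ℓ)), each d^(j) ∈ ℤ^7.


Barcode: M ≅ I[1,2], I[1,7], I[4,4], I[5,5]^2, I[7,7]. HN layers by μ_θ (5 steps, strictly decreasing):
  μ^(1)=32; μ^(2)=19; μ^(3)=6; μ^(4)=-20; μ^(5)=-33

((0, 0, 0, 0, 0, 1, 1); (0, 0, 0, 0, 3, 0, 0); (0, 0, 1, 2, 0, 0, 0); (0, 2, 0, 0, 0, 0, 0); (2, 0, 0, 0, 0, 0, 1))


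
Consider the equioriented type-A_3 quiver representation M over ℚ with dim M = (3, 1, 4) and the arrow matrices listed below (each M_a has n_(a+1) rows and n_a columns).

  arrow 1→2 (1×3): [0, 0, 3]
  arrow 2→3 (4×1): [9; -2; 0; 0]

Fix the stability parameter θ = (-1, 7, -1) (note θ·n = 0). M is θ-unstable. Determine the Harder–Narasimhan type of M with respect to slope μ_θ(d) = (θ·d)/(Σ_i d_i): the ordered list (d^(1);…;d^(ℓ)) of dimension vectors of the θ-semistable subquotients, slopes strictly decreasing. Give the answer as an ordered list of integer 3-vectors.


Interval decomposition of M: I[1,1]^2, I[1,3], I[3,3]^3.
HN type (ℓ=2): μ^(1)=3; μ^(2)=-1

((0, 1, 1); (3, 0, 3))


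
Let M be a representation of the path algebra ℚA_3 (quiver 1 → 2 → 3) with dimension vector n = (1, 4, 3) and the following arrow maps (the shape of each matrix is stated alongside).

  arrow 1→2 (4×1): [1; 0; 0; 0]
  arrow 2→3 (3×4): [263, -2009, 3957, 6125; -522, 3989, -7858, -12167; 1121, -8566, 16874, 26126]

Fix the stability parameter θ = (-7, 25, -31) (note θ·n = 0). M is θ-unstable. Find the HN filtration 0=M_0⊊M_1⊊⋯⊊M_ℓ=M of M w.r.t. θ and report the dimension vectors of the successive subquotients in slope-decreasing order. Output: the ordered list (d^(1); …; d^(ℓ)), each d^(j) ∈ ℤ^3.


Via rank(M_{q-1}∘⋯∘M_p): M ≅ I[1,3], I[2,2], I[2,3]^2.
μ_θ-semistable layers: μ^(1)=25; μ^(2)=-3; μ^(3)=-7

((0, 1, 0); (0, 3, 3); (1, 0, 0))


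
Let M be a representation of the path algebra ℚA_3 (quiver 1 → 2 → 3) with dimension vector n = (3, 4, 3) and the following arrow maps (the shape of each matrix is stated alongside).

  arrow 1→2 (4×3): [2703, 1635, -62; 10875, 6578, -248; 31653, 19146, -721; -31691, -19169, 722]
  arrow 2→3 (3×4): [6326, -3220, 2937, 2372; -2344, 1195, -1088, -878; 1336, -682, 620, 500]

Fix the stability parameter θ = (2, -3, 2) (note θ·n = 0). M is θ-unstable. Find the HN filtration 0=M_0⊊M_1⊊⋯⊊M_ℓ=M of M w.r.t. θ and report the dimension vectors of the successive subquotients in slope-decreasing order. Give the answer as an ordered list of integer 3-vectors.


Barcode: M ≅ I[1,2], I[1,3]^2, I[2,2], I[3,3]. HN layers by μ_θ (3 steps, strictly decreasing):
  μ^(1)=2; μ^(2)=-1/2; μ^(3)=-3

((0, 0, 3); (3, 3, 0); (0, 1, 0))


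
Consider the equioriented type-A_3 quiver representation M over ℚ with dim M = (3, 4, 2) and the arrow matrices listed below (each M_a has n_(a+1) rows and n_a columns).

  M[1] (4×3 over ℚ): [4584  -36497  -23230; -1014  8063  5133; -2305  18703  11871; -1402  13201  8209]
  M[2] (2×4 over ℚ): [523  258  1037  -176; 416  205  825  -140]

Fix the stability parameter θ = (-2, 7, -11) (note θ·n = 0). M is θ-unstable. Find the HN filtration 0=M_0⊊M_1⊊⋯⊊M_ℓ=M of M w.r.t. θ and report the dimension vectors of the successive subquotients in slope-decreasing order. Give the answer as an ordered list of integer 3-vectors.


Barcode: M ≅ I[1,2], I[1,3]^2, I[2,2]. HN layers by μ_θ (2 steps, strictly decreasing):
  μ^(1)=7; μ^(2)=-2

((0, 2, 0); (3, 2, 2))


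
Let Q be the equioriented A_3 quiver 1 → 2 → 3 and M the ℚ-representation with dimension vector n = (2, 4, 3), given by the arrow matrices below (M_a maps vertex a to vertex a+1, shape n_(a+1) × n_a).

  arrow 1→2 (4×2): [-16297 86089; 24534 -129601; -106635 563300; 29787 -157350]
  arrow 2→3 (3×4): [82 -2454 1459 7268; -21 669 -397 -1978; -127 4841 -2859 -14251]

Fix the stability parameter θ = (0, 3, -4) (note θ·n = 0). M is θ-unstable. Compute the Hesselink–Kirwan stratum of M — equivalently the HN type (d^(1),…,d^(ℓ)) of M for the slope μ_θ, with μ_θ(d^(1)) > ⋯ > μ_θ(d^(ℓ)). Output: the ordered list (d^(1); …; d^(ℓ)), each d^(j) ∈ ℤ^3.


Interval decomposition of M: I[1,3]^2, I[2,2], I[2,3].
HN type (ℓ=3): μ^(1)=3; μ^(2)=-1/3; μ^(3)=-1/2

((0, 1, 0); (2, 2, 2); (0, 1, 1))


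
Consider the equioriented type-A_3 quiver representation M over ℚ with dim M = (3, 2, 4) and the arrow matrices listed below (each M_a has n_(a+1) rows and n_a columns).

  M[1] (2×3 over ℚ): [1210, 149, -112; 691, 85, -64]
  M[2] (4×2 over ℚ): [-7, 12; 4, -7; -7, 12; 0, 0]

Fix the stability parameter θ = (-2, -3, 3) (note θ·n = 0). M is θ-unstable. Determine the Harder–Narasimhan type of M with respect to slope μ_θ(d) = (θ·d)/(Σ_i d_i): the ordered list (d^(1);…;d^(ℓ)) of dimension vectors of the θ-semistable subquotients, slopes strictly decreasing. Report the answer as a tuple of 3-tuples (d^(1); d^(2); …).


Barcode: M ≅ I[1,1], I[1,3]^2, I[3,3]^2. HN layers by μ_θ (3 steps, strictly decreasing):
  μ^(1)=3; μ^(2)=-2; μ^(3)=-5/2

((0, 0, 4); (1, 0, 0); (2, 2, 0))


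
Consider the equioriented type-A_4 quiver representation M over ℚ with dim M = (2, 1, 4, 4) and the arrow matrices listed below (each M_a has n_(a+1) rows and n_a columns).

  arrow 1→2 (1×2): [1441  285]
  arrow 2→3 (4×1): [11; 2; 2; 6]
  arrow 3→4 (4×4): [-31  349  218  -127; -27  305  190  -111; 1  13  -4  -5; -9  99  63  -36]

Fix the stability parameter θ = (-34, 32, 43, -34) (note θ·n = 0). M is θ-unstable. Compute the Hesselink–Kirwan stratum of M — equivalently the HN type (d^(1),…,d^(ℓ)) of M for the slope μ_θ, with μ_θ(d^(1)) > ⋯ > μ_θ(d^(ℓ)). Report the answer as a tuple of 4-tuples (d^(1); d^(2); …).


Interval decomposition of M: I[1,1], I[1,4], I[3,3]^2, I[3,4], I[4,4]^2.
HN type (ℓ=4): μ^(1)=43; μ^(2)=41/3; μ^(3)=9/2; μ^(4)=-34

((0, 0, 2, 0); (0, 1, 1, 1); (0, 0, 1, 1); (2, 0, 0, 2))


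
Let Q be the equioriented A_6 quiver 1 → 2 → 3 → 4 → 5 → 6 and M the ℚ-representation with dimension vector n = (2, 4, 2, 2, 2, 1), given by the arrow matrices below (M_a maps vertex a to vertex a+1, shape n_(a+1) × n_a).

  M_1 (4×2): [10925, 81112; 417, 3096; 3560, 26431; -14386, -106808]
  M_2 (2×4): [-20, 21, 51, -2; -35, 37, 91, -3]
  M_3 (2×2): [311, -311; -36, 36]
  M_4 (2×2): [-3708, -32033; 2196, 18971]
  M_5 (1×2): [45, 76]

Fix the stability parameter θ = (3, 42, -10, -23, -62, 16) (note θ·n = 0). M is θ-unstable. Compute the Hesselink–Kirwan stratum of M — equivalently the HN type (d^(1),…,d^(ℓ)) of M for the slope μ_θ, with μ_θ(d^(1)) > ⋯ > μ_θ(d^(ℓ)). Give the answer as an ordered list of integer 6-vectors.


Interval decomposition of M: I[1,3], I[1,4], I[2,2]^2, I[4,6], I[5,5].
HN type (ℓ=5): μ^(1)=42; μ^(2)=16; μ^(3)=3; μ^(4)=-85/2; μ^(5)=-62

((0, 2, 0, 0, 0, 0); (0, 1, 1, 0, 0, 1); (2, 1, 1, 1, 0, 0); (0, 0, 0, 1, 1, 0); (0, 0, 0, 0, 1, 0))


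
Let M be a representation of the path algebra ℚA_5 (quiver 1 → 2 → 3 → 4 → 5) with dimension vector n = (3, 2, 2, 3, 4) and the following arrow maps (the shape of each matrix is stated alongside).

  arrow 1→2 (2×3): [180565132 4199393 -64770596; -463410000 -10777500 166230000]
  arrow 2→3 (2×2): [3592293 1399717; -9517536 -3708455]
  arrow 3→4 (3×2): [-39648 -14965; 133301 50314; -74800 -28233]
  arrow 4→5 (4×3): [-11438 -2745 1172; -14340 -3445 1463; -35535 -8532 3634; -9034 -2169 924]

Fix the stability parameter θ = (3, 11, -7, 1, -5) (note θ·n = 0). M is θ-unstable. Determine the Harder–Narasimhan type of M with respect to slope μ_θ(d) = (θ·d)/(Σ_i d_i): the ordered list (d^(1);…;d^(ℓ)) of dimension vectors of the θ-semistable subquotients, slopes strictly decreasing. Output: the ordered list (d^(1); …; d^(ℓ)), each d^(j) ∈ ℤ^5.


Via rank(M_{q-1}∘⋯∘M_p): M ≅ I[1,1]^2, I[1,5], I[2,5], I[4,5], I[5,5].
μ_θ-semistable layers: μ^(1)=3; μ^(2)=3/5; μ^(3)=0; μ^(4)=-2; μ^(5)=-5

((2, 0, 0, 0, 0); (1, 1, 1, 1, 1); (0, 1, 1, 1, 1); (0, 0, 0, 1, 1); (0, 0, 0, 0, 1))


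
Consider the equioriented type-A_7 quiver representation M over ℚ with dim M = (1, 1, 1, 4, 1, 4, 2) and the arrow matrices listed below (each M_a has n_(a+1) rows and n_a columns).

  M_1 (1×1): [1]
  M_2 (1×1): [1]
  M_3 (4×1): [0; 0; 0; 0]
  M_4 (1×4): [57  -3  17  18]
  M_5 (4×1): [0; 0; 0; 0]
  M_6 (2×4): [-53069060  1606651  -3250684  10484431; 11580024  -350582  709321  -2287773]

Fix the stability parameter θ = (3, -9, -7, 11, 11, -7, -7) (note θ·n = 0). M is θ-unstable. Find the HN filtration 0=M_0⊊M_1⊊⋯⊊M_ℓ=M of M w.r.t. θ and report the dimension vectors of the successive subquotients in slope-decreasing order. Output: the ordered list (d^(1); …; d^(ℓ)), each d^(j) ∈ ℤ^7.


Interval decomposition of M: I[1,3], I[4,4]^3, I[4,5], I[6,6]^2, I[6,7]^2.
HN type (ℓ=3): μ^(1)=11; μ^(2)=-13/3; μ^(3)=-7

((0, 0, 0, 4, 1, 0, 0); (1, 1, 1, 0, 0, 0, 0); (0, 0, 0, 0, 0, 4, 2))


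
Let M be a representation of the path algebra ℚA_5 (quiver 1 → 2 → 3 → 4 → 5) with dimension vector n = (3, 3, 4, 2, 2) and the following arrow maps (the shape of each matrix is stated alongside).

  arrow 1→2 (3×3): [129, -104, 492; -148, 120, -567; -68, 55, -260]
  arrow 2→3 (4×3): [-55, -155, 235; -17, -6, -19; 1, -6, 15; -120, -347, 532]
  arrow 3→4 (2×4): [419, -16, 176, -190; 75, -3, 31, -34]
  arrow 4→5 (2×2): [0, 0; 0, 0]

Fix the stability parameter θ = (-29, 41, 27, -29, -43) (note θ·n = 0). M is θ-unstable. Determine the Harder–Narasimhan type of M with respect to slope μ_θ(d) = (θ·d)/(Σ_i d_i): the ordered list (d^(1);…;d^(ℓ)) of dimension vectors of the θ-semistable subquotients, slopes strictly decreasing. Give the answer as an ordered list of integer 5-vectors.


Interval decomposition of M: I[1,3], I[1,4]^2, I[3,3], I[5,5]^2.
HN type (ℓ=5): μ^(1)=34; μ^(2)=27; μ^(3)=13; μ^(4)=-29; μ^(5)=-43

((0, 1, 1, 0, 0); (0, 0, 1, 0, 0); (0, 2, 2, 2, 0); (3, 0, 0, 0, 0); (0, 0, 0, 0, 2))


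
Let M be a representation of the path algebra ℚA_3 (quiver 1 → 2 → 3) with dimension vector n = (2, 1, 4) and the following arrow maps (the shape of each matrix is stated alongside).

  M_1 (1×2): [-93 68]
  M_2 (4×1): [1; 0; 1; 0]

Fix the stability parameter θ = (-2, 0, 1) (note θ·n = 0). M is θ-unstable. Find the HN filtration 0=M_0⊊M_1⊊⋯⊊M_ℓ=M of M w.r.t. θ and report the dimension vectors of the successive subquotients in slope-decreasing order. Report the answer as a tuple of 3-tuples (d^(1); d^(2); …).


Barcode: M ≅ I[1,1], I[1,3], I[3,3]^3. HN layers by μ_θ (3 steps, strictly decreasing):
  μ^(1)=1; μ^(2)=0; μ^(3)=-2

((0, 0, 4); (0, 1, 0); (2, 0, 0))


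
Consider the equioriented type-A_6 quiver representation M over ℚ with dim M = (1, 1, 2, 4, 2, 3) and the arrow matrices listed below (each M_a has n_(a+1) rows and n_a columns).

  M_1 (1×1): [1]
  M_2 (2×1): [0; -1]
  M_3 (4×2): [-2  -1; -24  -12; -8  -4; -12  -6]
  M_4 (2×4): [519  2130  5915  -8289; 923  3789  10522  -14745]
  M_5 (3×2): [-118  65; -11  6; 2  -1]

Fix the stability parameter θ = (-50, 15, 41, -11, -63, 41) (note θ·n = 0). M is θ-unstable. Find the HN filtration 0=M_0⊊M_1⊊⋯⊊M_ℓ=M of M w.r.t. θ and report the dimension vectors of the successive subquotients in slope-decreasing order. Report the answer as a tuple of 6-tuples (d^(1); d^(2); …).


Interval decomposition of M: I[1,6], I[3,3], I[4,4]^2, I[4,6], I[6,6].
HN type (ℓ=5): μ^(1)=41; μ^(2)=-9/2; μ^(3)=-11; μ^(4)=-37; μ^(5)=-50

((0, 0, 1, 0, 0, 3); (0, 1, 1, 1, 1, 0); (0, 0, 0, 2, 0, 0); (0, 0, 0, 1, 1, 0); (1, 0, 0, 0, 0, 0))


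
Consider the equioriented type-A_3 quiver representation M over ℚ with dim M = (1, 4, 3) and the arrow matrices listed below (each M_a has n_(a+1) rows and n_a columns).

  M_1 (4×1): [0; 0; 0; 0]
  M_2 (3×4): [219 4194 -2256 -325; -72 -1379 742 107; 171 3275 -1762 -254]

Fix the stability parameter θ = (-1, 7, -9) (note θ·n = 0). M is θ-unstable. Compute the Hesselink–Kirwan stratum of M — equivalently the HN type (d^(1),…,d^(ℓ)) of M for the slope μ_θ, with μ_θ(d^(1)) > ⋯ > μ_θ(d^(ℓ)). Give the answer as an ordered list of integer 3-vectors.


Via rank(M_{q-1}∘⋯∘M_p): M ≅ I[1,1], I[2,2]^2, I[2,3]^2, I[3,3].
μ_θ-semistable layers: μ^(1)=7; μ^(2)=-1; μ^(3)=-9

((0, 2, 0); (1, 2, 2); (0, 0, 1))


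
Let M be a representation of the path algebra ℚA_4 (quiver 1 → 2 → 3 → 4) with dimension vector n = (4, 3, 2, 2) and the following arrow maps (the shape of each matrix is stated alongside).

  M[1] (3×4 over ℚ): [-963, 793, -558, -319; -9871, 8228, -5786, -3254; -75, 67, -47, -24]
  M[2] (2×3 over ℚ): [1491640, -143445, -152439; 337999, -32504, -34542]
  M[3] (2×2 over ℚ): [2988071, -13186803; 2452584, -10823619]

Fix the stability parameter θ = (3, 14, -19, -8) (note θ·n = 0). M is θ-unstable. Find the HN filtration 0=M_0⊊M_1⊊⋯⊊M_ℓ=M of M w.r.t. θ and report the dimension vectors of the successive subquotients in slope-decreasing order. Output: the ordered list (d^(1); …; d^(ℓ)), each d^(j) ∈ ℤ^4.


Interval decomposition of M: I[1,1], I[1,2], I[1,4]^2.
HN type (ℓ=3): μ^(1)=14; μ^(2)=3; μ^(3)=-5/2

((0, 1, 0, 0); (2, 0, 0, 0); (2, 2, 2, 2))


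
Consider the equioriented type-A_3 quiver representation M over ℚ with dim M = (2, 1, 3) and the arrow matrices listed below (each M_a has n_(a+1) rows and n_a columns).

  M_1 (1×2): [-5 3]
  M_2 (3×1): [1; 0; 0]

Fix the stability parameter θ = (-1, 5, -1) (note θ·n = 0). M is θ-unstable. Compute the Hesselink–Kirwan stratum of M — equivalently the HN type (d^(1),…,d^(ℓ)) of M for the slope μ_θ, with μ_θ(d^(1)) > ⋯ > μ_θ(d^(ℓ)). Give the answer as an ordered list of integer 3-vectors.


Barcode: M ≅ I[1,1], I[1,3], I[3,3]^2. HN layers by μ_θ (2 steps, strictly decreasing):
  μ^(1)=2; μ^(2)=-1

((0, 1, 1); (2, 0, 2))


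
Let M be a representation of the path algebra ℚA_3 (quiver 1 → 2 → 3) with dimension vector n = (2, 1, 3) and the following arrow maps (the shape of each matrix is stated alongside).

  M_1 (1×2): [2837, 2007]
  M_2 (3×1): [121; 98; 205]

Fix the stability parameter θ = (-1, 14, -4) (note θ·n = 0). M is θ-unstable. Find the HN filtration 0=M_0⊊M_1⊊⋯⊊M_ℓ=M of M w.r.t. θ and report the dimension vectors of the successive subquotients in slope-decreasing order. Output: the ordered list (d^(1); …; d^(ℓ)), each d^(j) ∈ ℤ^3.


Interval decomposition of M: I[1,1], I[1,3], I[3,3]^2.
HN type (ℓ=3): μ^(1)=5; μ^(2)=-1; μ^(3)=-4

((0, 1, 1); (2, 0, 0); (0, 0, 2))


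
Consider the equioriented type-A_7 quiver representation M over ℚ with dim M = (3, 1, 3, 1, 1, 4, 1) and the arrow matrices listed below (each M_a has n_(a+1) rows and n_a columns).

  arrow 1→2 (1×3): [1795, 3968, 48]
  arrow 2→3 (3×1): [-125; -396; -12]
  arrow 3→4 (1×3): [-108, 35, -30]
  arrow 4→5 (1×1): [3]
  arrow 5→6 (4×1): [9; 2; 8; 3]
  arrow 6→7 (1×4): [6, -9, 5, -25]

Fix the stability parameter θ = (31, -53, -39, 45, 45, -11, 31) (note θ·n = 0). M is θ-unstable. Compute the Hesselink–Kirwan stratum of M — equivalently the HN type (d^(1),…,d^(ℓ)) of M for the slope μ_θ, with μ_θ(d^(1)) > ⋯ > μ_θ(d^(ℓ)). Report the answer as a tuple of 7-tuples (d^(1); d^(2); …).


Via rank(M_{q-1}∘⋯∘M_p): M ≅ I[1,1]^2, I[1,3], I[3,3], I[3,7], I[6,6]^3.
μ_θ-semistable layers: μ^(1)=31; μ^(2)=79/3; μ^(3)=-11; μ^(4)=-61/3; μ^(5)=-39

((2, 0, 0, 0, 0, 0, 1); (0, 0, 0, 1, 1, 1, 0); (0, 0, 0, 0, 0, 3, 0); (1, 1, 1, 0, 0, 0, 0); (0, 0, 2, 0, 0, 0, 0))


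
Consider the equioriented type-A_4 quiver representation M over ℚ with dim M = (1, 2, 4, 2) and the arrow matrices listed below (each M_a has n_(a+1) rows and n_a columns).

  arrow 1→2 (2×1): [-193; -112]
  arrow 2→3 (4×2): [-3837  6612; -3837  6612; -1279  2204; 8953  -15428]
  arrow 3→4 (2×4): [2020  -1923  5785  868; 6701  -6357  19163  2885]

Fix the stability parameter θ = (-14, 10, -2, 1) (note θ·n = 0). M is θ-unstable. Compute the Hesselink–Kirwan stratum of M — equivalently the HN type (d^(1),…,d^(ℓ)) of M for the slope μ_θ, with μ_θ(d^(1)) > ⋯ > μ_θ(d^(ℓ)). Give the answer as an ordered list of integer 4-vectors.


Interval decomposition of M: I[1,3], I[2,2], I[3,3], I[3,4]^2.
HN type (ℓ=5): μ^(1)=10; μ^(2)=4; μ^(3)=1; μ^(4)=-2; μ^(5)=-14

((0, 1, 0, 0); (0, 1, 1, 0); (0, 0, 0, 2); (0, 0, 3, 0); (1, 0, 0, 0))


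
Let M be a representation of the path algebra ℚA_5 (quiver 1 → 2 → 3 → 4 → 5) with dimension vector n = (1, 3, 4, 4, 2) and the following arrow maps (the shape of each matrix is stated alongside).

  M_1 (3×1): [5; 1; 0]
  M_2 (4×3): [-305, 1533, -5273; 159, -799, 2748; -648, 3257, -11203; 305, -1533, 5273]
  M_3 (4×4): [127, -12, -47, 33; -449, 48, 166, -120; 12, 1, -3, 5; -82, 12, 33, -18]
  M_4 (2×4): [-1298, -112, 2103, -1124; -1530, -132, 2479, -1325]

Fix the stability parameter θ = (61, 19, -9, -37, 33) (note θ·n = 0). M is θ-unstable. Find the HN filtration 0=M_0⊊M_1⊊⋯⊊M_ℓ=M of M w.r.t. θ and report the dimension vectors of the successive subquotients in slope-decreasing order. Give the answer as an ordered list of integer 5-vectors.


Via rank(M_{q-1}∘⋯∘M_p): M ≅ I[1,5], I[2,4], I[2,5], I[3,4].
μ_θ-semistable layers: μ^(1)=33; μ^(2)=17/2; μ^(3)=-9; μ^(4)=-23

((0, 0, 0, 0, 2); (1, 1, 1, 1, 0); (0, 2, 2, 2, 0); (0, 0, 1, 1, 0))


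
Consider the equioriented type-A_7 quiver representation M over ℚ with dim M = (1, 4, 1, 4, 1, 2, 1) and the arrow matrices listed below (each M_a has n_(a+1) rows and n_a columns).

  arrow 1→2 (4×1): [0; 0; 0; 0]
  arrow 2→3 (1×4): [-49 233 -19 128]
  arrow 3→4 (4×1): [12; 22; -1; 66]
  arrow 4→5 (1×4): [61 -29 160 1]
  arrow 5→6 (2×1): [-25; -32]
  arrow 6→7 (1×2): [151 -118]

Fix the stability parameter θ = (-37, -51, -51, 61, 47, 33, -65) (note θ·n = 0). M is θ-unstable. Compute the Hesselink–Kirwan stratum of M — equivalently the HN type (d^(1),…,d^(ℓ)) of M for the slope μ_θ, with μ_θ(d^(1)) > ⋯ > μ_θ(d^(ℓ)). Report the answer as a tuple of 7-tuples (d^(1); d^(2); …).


Via rank(M_{q-1}∘⋯∘M_p): M ≅ I[1,1], I[2,2]^3, I[2,4], I[4,4]^2, I[4,7], I[6,6].
μ_θ-semistable layers: μ^(1)=61; μ^(2)=33; μ^(3)=19; μ^(4)=-37; μ^(5)=-51

((0, 0, 0, 3, 0, 0, 0); (0, 0, 0, 0, 0, 1, 0); (0, 0, 0, 1, 1, 1, 1); (1, 0, 0, 0, 0, 0, 0); (0, 4, 1, 0, 0, 0, 0))


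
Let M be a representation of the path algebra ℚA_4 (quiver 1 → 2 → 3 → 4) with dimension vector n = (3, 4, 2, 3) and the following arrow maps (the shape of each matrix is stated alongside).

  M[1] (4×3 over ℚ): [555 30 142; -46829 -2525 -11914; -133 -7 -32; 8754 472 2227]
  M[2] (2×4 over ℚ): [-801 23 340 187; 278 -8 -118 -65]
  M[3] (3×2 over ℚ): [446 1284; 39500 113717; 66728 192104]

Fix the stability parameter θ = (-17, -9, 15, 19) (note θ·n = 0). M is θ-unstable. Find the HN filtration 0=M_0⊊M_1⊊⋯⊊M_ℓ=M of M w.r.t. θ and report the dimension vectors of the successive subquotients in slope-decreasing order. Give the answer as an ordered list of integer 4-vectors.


Interval decomposition of M: I[1,2], I[1,4]^2, I[2,2], I[4,4].
HN type (ℓ=4): μ^(1)=19; μ^(2)=15; μ^(3)=-9; μ^(4)=-17

((0, 0, 0, 3); (0, 0, 2, 0); (0, 4, 0, 0); (3, 0, 0, 0))


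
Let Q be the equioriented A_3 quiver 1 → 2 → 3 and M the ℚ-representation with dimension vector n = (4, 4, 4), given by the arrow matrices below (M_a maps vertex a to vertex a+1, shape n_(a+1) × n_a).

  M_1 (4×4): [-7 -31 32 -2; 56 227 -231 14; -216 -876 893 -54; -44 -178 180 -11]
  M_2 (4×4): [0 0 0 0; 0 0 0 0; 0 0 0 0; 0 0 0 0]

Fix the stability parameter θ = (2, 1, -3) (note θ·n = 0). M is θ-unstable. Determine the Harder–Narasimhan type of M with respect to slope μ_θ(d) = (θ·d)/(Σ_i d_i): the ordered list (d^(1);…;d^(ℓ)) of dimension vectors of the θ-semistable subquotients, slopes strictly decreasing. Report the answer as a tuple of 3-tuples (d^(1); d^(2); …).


Interval decomposition of M: I[1,2]^4, I[3,3]^4.
HN type (ℓ=2): μ^(1)=3/2; μ^(2)=-3

((4, 4, 0); (0, 0, 4))


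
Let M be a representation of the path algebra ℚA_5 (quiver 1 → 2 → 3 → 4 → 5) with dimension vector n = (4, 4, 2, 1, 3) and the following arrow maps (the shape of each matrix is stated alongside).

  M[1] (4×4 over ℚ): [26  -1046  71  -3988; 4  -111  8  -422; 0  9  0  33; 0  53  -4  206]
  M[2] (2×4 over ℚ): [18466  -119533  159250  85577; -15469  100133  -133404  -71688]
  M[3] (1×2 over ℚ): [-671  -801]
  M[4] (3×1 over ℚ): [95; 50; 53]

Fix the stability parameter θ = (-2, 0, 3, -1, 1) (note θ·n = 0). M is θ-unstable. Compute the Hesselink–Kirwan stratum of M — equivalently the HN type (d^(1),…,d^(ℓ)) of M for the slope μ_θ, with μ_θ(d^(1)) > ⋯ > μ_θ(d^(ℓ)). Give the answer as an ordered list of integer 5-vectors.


Interval decomposition of M: I[1,2]^2, I[1,3], I[1,5], I[5,5]^2.
HN type (ℓ=4): μ^(1)=3; μ^(2)=1; μ^(3)=0; μ^(4)=-2

((0, 0, 1, 0, 0); (0, 0, 1, 1, 3); (0, 4, 0, 0, 0); (4, 0, 0, 0, 0))


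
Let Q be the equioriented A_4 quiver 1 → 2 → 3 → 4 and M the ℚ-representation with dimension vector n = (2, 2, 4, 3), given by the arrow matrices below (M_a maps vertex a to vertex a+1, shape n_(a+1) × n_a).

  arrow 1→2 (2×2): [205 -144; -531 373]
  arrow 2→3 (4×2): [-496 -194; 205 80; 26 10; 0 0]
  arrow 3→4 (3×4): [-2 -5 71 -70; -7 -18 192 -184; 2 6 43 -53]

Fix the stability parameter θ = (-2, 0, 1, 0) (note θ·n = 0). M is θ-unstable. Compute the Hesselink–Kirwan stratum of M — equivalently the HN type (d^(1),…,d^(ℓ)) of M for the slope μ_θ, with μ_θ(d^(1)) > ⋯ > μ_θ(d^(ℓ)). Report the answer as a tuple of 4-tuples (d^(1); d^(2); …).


Barcode: M ≅ I[1,4]^2, I[3,3], I[3,4]. HN layers by μ_θ (4 steps, strictly decreasing):
  μ^(1)=1; μ^(2)=1/2; μ^(3)=0; μ^(4)=-2

((0, 0, 1, 0); (0, 0, 3, 3); (0, 2, 0, 0); (2, 0, 0, 0))


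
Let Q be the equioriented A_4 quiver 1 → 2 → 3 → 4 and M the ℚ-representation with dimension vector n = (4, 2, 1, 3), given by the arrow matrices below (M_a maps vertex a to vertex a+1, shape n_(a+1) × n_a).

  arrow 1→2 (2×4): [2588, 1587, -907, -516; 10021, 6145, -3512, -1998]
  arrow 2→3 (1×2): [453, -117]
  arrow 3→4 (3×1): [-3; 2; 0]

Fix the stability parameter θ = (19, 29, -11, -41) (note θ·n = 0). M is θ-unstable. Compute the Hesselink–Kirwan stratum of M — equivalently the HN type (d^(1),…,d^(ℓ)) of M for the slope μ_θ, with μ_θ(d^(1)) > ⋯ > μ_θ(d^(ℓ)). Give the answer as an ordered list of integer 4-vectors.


Via rank(M_{q-1}∘⋯∘M_p): M ≅ I[1,1]^2, I[1,2], I[1,4], I[4,4]^2.
μ_θ-semistable layers: μ^(1)=29; μ^(2)=19; μ^(3)=-1; μ^(4)=-41

((0, 1, 0, 0); (3, 0, 0, 0); (1, 1, 1, 1); (0, 0, 0, 2))


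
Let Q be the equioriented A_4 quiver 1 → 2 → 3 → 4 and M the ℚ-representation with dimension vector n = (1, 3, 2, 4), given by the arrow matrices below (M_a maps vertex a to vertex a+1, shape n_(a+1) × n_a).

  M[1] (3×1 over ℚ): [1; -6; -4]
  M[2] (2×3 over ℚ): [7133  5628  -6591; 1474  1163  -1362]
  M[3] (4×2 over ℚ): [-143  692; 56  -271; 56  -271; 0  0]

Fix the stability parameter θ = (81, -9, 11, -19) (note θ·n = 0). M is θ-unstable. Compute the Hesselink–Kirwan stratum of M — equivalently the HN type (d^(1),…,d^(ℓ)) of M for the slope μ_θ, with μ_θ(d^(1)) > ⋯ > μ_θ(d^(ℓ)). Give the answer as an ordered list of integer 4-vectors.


Via rank(M_{q-1}∘⋯∘M_p): M ≅ I[1,4], I[2,2], I[2,4], I[4,4]^2.
μ_θ-semistable layers: μ^(1)=16; μ^(2)=-4; μ^(3)=-9; μ^(4)=-19

((1, 1, 1, 1); (0, 0, 1, 1); (0, 2, 0, 0); (0, 0, 0, 2))


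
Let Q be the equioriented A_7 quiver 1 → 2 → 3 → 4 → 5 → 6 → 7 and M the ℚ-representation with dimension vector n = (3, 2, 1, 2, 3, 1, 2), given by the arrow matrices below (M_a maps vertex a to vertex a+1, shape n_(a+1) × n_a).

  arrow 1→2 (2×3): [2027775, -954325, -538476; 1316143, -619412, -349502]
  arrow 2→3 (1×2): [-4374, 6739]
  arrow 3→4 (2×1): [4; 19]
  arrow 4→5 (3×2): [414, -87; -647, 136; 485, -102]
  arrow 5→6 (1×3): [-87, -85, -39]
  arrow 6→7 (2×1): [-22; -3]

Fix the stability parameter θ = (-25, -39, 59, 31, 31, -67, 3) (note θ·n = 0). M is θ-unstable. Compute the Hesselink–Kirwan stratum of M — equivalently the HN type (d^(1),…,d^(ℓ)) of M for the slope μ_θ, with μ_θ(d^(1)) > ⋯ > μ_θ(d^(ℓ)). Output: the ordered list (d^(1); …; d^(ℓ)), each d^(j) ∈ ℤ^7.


Barcode: M ≅ I[1,1], I[1,2], I[1,7], I[4,5], I[5,5], I[7,7]. HN layers by μ_θ (5 steps, strictly decreasing):
  μ^(1)=31; μ^(2)=57/5; μ^(3)=3; μ^(4)=-25; μ^(5)=-32

((0, 0, 0, 1, 2, 0, 0); (0, 0, 1, 1, 1, 1, 1); (0, 0, 0, 0, 0, 0, 1); (1, 0, 0, 0, 0, 0, 0); (2, 2, 0, 0, 0, 0, 0))


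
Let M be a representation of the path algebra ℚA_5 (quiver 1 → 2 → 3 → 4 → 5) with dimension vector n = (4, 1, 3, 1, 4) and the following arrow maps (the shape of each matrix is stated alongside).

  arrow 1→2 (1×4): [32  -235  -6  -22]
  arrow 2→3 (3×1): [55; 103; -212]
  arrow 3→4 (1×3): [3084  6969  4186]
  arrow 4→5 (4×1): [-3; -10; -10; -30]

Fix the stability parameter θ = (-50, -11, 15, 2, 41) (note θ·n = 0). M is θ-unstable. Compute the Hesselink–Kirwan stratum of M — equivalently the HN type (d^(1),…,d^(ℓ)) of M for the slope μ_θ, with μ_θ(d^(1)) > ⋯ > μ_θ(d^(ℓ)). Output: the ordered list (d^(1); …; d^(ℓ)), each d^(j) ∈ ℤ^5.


Via rank(M_{q-1}∘⋯∘M_p): M ≅ I[1,1]^3, I[1,5], I[3,3]^2, I[5,5]^3.
μ_θ-semistable layers: μ^(1)=41; μ^(2)=15; μ^(3)=17/2; μ^(4)=-11; μ^(5)=-50

((0, 0, 0, 0, 4); (0, 0, 2, 0, 0); (0, 0, 1, 1, 0); (0, 1, 0, 0, 0); (4, 0, 0, 0, 0))


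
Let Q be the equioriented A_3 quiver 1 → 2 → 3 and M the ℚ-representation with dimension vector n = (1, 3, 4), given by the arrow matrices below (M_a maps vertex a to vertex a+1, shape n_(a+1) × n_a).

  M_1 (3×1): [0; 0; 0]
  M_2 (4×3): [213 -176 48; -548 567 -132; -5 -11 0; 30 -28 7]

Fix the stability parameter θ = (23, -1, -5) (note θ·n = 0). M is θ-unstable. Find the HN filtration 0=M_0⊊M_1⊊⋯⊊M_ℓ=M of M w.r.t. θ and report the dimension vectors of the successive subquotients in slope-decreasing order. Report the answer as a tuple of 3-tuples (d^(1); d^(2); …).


Interval decomposition of M: I[1,1], I[2,3]^3, I[3,3].
HN type (ℓ=3): μ^(1)=23; μ^(2)=-3; μ^(3)=-5

((1, 0, 0); (0, 3, 3); (0, 0, 1))


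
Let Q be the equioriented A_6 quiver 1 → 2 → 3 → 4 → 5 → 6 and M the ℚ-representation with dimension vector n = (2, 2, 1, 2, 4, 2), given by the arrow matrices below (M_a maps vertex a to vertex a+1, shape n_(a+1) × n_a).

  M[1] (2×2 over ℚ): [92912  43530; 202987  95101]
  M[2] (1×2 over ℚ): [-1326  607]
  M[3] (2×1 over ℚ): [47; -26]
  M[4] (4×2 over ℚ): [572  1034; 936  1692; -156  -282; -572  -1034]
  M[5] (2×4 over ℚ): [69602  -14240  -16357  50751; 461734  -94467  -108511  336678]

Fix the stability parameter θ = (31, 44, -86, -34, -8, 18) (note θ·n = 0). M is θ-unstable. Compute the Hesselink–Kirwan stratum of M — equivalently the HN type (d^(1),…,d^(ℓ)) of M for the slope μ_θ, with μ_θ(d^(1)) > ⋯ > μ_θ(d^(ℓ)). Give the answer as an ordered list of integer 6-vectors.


Via rank(M_{q-1}∘⋯∘M_p): M ≅ I[1,2], I[1,4], I[4,6], I[5,5]^2, I[5,6].
μ_θ-semistable layers: μ^(1)=44; μ^(2)=31; μ^(3)=18; μ^(4)=-8; μ^(5)=-45/4; μ^(6)=-34

((0, 1, 0, 0, 0, 0); (1, 0, 0, 0, 0, 0); (0, 0, 0, 0, 0, 2); (0, 0, 0, 0, 4, 0); (1, 1, 1, 1, 0, 0); (0, 0, 0, 1, 0, 0))


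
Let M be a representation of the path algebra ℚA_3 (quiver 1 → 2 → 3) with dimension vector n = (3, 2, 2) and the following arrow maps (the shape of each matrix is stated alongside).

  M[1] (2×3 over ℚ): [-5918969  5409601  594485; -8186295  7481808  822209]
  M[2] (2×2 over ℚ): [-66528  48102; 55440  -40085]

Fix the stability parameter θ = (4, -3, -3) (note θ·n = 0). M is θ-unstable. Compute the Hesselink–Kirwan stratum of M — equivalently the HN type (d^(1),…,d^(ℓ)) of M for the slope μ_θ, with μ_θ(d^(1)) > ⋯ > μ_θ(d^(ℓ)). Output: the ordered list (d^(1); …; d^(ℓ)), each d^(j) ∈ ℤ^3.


Barcode: M ≅ I[1,1], I[1,2], I[1,3], I[3,3]. HN layers by μ_θ (4 steps, strictly decreasing):
  μ^(1)=4; μ^(2)=1/2; μ^(3)=-2/3; μ^(4)=-3

((1, 0, 0); (1, 1, 0); (1, 1, 1); (0, 0, 1))


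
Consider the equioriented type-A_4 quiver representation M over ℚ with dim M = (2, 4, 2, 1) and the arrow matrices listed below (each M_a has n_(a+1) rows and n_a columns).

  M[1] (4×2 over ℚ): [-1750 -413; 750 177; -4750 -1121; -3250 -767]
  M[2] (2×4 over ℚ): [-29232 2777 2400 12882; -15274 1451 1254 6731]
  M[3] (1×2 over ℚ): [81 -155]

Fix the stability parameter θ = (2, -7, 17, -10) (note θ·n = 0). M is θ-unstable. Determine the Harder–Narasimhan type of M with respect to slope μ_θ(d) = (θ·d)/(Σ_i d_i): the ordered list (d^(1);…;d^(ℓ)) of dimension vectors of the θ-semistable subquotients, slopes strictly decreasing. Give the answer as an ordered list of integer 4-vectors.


Interval decomposition of M: I[1,1], I[1,4], I[2,2]^2, I[2,3].
HN type (ℓ=5): μ^(1)=17; μ^(2)=7/2; μ^(3)=2; μ^(4)=-5/2; μ^(5)=-7

((0, 0, 1, 0); (0, 0, 1, 1); (1, 0, 0, 0); (1, 1, 0, 0); (0, 3, 0, 0))


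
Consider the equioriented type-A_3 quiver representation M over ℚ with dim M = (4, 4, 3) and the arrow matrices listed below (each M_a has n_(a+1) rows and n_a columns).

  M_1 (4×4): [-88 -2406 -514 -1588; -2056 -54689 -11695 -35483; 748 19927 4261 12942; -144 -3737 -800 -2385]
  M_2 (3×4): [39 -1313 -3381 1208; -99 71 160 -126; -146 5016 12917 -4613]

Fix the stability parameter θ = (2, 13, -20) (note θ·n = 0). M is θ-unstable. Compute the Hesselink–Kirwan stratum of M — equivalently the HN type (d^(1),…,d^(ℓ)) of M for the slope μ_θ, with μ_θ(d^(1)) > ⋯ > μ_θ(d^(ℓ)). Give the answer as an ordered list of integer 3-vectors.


Barcode: M ≅ I[1,1], I[1,3]^3, I[2,2]. HN layers by μ_θ (3 steps, strictly decreasing):
  μ^(1)=13; μ^(2)=2; μ^(3)=-5/3

((0, 1, 0); (1, 0, 0); (3, 3, 3))


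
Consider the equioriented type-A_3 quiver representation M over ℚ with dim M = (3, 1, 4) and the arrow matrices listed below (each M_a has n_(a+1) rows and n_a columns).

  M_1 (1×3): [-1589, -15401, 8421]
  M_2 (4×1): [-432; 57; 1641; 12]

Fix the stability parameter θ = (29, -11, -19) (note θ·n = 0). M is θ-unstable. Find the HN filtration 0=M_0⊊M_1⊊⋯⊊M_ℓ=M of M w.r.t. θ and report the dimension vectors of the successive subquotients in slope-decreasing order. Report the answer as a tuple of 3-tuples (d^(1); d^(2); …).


Barcode: M ≅ I[1,1]^2, I[1,3], I[3,3]^3. HN layers by μ_θ (3 steps, strictly decreasing):
  μ^(1)=29; μ^(2)=-1/3; μ^(3)=-19

((2, 0, 0); (1, 1, 1); (0, 0, 3))


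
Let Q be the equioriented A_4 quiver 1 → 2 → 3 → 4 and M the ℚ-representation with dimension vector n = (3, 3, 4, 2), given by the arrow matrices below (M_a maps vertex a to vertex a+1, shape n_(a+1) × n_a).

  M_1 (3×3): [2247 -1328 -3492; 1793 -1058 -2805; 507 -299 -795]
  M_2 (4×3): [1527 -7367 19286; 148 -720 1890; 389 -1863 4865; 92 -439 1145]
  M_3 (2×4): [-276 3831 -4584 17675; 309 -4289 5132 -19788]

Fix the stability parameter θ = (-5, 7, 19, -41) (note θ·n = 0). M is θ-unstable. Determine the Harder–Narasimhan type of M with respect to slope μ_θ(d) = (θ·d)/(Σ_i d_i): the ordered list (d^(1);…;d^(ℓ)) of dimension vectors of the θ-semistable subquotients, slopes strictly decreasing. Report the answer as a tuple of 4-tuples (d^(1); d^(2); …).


Interval decomposition of M: I[1,3], I[1,4]^2, I[3,3].
HN type (ℓ=3): μ^(1)=19; μ^(2)=7; μ^(3)=-5

((0, 0, 2, 0); (0, 1, 0, 0); (3, 2, 2, 2))


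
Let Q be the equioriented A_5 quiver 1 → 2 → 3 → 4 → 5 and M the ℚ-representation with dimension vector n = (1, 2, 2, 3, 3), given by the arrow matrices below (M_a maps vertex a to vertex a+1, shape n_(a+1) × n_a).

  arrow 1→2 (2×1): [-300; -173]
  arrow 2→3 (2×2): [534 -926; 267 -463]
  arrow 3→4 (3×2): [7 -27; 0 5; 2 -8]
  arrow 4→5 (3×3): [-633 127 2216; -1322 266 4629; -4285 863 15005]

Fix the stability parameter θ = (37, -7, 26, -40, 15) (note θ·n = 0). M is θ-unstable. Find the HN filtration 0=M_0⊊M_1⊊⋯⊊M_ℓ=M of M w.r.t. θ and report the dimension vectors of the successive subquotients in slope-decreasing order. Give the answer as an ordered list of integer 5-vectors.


Interval decomposition of M: I[1,4], I[2,2], I[3,5], I[4,5], I[5,5].
HN type (ℓ=4): μ^(1)=15; μ^(2)=4; μ^(3)=-7; μ^(4)=-40

((0, 0, 0, 0, 3); (1, 1, 1, 1, 0); (0, 1, 1, 1, 0); (0, 0, 0, 1, 0))


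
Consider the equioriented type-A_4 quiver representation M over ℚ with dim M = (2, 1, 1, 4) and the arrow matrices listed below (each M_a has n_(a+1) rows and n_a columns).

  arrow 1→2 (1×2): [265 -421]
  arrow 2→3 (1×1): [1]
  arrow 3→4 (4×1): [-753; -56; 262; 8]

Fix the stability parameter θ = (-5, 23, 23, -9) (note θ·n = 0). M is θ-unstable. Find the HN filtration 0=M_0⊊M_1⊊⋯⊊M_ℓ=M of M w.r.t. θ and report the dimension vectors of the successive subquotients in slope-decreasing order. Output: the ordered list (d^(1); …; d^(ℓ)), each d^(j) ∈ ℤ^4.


Barcode: M ≅ I[1,1], I[1,4], I[4,4]^3. HN layers by μ_θ (3 steps, strictly decreasing):
  μ^(1)=37/3; μ^(2)=-5; μ^(3)=-9

((0, 1, 1, 1); (2, 0, 0, 0); (0, 0, 0, 3))


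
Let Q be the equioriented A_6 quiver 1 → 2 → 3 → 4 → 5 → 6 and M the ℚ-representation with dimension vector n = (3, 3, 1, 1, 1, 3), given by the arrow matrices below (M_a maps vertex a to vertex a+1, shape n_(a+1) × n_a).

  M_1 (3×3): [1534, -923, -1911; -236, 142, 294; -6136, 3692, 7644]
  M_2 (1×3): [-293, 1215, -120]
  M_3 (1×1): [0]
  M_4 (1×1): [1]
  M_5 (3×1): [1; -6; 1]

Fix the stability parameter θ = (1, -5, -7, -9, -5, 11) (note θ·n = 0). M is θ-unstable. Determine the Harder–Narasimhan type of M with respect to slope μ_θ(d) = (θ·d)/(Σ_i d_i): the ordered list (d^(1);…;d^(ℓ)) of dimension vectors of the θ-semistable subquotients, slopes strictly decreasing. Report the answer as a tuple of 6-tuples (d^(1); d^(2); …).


Interval decomposition of M: I[1,1]^2, I[1,3], I[2,2]^2, I[4,6], I[6,6]^2.
HN type (ℓ=5): μ^(1)=11; μ^(2)=1; μ^(3)=-11/3; μ^(4)=-5; μ^(5)=-9

((0, 0, 0, 0, 0, 3); (2, 0, 0, 0, 0, 0); (1, 1, 1, 0, 0, 0); (0, 2, 0, 0, 1, 0); (0, 0, 0, 1, 0, 0))
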